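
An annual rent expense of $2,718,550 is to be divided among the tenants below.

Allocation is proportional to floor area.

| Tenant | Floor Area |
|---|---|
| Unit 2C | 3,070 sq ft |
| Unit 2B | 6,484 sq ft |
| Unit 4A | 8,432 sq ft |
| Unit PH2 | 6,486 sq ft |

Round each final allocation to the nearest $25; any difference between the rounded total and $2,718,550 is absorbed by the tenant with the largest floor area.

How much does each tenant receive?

Unit 2C: $341,050 · Unit 2B: $720,300 · Unit 4A: $936,675 · Unit PH2: $720,525

Floor area total: 3,070 + 6,484 + 8,432 + 6,486 = 24,472.
Proportional shares: Unit 2C 341,040.72; Unit 2B 720,295.77; Unit 4A 936,695.55; Unit PH2 720,517.95.
Rounded to nearest $25: Unit 2C $341,050; Unit 2B $720,300; Unit 4A $936,700; Unit PH2 $720,525. Sum = $2,718,575.
Difference $2,718,550 − $2,718,575 = −$25 applied to largest floor area (Unit 4A): Unit 4A becomes $936,675.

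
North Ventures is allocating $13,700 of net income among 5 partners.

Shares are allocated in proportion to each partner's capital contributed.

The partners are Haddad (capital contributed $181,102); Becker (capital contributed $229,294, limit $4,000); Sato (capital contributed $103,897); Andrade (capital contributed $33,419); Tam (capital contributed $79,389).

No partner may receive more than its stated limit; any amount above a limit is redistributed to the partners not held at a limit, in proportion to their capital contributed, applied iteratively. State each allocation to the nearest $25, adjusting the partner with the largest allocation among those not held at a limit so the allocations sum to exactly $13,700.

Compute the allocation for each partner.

Haddad: $4,425; Becker: $4,000; Sato: $2,525; Andrade: $825; Tam: $1,925

Combined capital contributed = 627,101.
Unconstrained shares: Haddad 3,956.46; Becker 5,009.29; Sato 2,269.79; Andrade 730.09; Tam 1,734.38.
Cap binds for Becker ($4,000); residual $9,700 reallocated over remaining capital contributed 397,807.
Remaining shares: Haddad 4,415.93 → $4,425; Sato 2,533.39 → $2,525; Andrade 814.88 → $825; Tam 1,935.80 → $1,925.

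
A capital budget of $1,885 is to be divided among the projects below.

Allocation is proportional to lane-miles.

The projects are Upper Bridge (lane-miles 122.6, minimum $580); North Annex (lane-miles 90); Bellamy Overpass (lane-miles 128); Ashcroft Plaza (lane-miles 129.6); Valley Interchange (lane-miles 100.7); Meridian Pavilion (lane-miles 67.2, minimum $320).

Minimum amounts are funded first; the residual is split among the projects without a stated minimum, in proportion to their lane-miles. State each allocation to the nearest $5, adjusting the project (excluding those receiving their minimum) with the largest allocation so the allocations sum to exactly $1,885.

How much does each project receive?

Upper Bridge: $580; North Annex: $200; Bellamy Overpass: $280; Ashcroft Plaza: $285; Valley Interchange: $220; Meridian Pavilion: $320

Fund the minimums — Upper Bridge $580; Meridian Pavilion $320. Balance $985.
Balance split over remaining lane-miles 448.3: North Annex 197.75 → $200; Bellamy Overpass 281.24 → $280; Ashcroft Plaza 284.76 → $285; Valley Interchange 221.26 → $220.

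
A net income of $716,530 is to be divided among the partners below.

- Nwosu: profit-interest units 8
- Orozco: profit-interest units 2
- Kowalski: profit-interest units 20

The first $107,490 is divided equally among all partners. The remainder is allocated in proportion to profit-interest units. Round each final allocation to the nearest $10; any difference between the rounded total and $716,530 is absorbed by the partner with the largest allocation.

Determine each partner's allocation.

First tranche $107,490 split equally: $35,830 each.
Remainder $609,040 by profit-interest units (total 30): Nwosu 162,410.67 → $162,410; Orozco 40,602.67 → $40,600; Kowalski 406,026.67 → $406,030.
Totals: Nwosu $35,830 + $162,410 = $198,240; Orozco $35,830 + $40,600 = $76,430; Kowalski $35,830 + $406,030 = $441,860.

Nwosu: $198,240 | Orozco: $76,430 | Kowalski: $441,860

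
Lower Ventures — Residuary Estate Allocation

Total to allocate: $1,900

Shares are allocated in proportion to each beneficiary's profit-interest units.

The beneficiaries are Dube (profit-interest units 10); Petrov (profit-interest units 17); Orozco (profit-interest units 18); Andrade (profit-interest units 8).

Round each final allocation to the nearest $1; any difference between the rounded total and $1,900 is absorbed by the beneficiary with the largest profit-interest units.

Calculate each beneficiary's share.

Profit-interest units total: 53.
Raw shares: Dube 10/53 × $1,900 = 358.49; Petrov 17/53 × $1,900 = 609.43; Orozco 18/53 × $1,900 = 645.28; Andrade 8/53 × $1,900 = 286.79.
Rounded to nearest $1: Dube $358; Petrov $609; Orozco $645; Andrade $287. Sum = $1,899.
Difference $1,900 − $1,899 = +$1 applied to largest profit-interest units (Orozco): Orozco becomes $646.

Dube: $358 | Petrov: $609 | Orozco: $646 | Andrade: $287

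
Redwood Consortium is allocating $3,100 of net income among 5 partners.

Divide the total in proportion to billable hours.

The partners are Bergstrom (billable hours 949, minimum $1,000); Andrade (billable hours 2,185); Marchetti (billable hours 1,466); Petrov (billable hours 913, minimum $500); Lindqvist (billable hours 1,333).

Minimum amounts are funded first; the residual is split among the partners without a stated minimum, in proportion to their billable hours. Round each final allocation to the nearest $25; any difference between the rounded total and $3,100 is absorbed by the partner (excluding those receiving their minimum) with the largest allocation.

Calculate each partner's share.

Bergstrom: $1,000; Andrade: $700; Marchetti: $475; Petrov: $500; Lindqvist: $425

Minimums first: Bergstrom $1,000; Petrov $500. Residual $1,600.
Residual split over remaining billable hours 4,984: Andrade 701.44 → $700; Marchetti 470.63 → $475; Lindqvist 427.93 → $425.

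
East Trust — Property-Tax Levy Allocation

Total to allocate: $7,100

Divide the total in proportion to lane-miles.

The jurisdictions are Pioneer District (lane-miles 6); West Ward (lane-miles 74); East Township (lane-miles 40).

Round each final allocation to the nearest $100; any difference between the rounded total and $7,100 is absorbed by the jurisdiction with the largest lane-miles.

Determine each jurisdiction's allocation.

Pioneer District: $400 | West Ward: $4,300 | East Township: $2,400

Combined lane-miles = 120.
Proportional shares: Pioneer District 6/120 × $7,100 = 355.00; West Ward 74/120 × $7,100 = 4,378.33; East Township 40/120 × $7,100 = 2,366.67.
At nearest $100: Pioneer District $400; West Ward $4,400; East Township $2,400. Sum = $7,200.
Difference $7,100 − $7,200 = −$100 applied to largest lane-miles (West Ward): West Ward becomes $4,300.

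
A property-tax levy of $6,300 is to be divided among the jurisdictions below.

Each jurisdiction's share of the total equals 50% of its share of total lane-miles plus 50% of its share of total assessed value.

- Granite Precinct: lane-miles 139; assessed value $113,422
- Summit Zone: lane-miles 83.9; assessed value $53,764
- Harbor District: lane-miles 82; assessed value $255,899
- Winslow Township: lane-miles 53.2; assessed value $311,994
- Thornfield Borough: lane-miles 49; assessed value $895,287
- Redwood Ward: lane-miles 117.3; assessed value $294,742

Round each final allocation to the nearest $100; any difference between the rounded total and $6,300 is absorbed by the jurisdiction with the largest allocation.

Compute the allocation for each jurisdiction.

Granite Precinct: $1,000 | Summit Zone: $600 | Harbor District: $900 | Winslow Township: $800 | Thornfield Borough: $1,800 | Redwood Ward: $1,200

Totals — lane-miles 524.4, assessed value 1,925,108.
Blended shares (50% lane-miles + 50% assessed value): Granite Precinct 0.1620; Summit Zone 0.0940; Harbor District 0.1446; Winslow Township 0.1318; Thornfield Borough 0.2792; Redwood Ward 0.1884.
Pro-rata amounts: Granite Precinct 1,020.54; Summit Zone 591.95; Harbor District 911.28; Winslow Township 830.07; Thornfield Borough 1,759.27; Redwood Ward 1,186.88.
After rounding ($100): Granite Precinct $1,000; Summit Zone $600; Harbor District $900; Winslow Township $800; Thornfield Borough $1,800; Redwood Ward $1,200. Sum = $6,300.
Sum already equals the total — no adjustment.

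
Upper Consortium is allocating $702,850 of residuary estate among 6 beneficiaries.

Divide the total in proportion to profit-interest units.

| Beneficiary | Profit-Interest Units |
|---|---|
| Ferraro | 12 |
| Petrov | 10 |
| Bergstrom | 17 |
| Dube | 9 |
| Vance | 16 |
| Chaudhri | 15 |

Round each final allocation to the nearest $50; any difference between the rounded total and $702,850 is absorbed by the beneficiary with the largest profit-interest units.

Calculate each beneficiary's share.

Ferraro: $106,750 | Petrov: $88,950 | Bergstrom: $151,300 | Dube: $80,050 | Vance: $142,350 | Chaudhri: $133,450

Profit-interest units total: 79.
Raw shares: Ferraro 12/79 × $702,850 = 106,762.03; Petrov 10/79 × $702,850 = 88,968.35; Bergstrom 17/79 × $702,850 = 151,246.20; Dube 9/79 × $702,850 = 80,071.52; Vance 16/79 × $702,850 = 142,349.37; Chaudhri 15/79 × $702,850 = 133,452.53.
After rounding ($50): Ferraro $106,750; Petrov $88,950; Bergstrom $151,250; Dube $80,050; Vance $142,350; Chaudhri $133,450. Sum = $702,800.
Difference $702,850 − $702,800 = +$50 applied to largest profit-interest units (Bergstrom): Bergstrom becomes $151,300.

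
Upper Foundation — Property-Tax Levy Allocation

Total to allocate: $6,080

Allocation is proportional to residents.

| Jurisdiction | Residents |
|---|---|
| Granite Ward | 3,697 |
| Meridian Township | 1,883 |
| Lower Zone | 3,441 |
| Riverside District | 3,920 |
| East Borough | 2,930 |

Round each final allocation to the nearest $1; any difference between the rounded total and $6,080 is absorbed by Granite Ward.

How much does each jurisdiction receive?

Total residents = 15,871.
Proportional shares: Granite Ward 3,697/15,871 × $6,080 = 1,416.28; Meridian Township 1,883/15,871 × $6,080 = 721.36; Lower Zone 3,441/15,871 × $6,080 = 1,318.21; Riverside District 3,920/15,871 × $6,080 = 1,501.71; East Borough 2,930/15,871 × $6,080 = 1,122.45.
At nearest $1: Granite Ward $1,416; Meridian Township $721; Lower Zone $1,318; Riverside District $1,502; East Borough $1,122. Sum = $6,079.
Difference $6,080 − $6,079 = +$1 applied to Granite Ward: Granite Ward becomes $1,417.

Granite Ward: $1,417 | Meridian Township: $721 | Lower Zone: $1,318 | Riverside District: $1,502 | East Borough: $1,122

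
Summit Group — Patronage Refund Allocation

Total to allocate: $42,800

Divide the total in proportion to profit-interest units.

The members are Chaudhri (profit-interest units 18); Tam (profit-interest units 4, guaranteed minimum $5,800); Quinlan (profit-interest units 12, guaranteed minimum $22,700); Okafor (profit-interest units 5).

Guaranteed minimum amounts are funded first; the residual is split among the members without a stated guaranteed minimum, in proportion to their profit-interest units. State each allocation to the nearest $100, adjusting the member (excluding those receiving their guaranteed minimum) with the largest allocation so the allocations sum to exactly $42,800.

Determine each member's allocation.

Chaudhri: $11,200; Tam: $5,800; Quinlan: $22,700; Okafor: $3,100

Minimums first: Tam $5,800; Quinlan $22,700. Remaining pool $14,300.
Remaining pool split over remaining profit-interest units 23: Chaudhri 11,191.30 → $11,200; Okafor 3,108.70 → $3,100.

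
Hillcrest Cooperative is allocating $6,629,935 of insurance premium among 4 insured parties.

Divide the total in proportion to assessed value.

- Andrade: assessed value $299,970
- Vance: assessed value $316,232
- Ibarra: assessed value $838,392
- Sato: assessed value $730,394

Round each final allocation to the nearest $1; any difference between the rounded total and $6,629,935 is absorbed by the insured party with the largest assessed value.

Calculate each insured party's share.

Andrade: $910,203; Vance: $959,547; Ibarra: $2,543,942; Sato: $2,216,243

Combined assessed value = 2,184,988.
Pro-rata amounts: Andrade 299,970/2,184,988 × $6,629,935 = 910,202.53; Vance 316,232/2,184,988 × $6,629,935 = 959,546.51; Ibarra 838,392/2,184,988 × $6,629,935 = 2,543,942.79; Sato 730,394/2,184,988 × $6,629,935 = 2,216,243.18.
After rounding ($1): Andrade $910,203; Vance $959,547; Ibarra $2,543,943; Sato $2,216,243. Sum = $6,629,936.
Difference $6,629,935 − $6,629,936 = −$1 applied to largest assessed value (Ibarra): Ibarra becomes $2,543,942.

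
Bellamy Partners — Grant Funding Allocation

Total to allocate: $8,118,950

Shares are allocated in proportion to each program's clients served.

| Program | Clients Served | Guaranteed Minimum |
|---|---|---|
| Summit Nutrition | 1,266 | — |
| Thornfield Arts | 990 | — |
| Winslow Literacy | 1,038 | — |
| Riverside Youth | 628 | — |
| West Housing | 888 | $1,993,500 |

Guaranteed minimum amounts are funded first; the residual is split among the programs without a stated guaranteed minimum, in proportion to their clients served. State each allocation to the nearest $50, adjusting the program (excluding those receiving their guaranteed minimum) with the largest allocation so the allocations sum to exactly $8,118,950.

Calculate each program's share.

Guaranteed amounts: West Housing $1,993,500. Balance $6,125,450.
Balance split over remaining clients served 3,922: Summit Nutrition 1,977,261.52 → $1,977,250; Thornfield Arts 1,546,199.77 → $1,546,200; Winslow Literacy 1,621,167.03 → $1,621,150; Riverside Youth 980,821.67 → $980,800.
Rounding difference +$50 applied to Summit Nutrition → $1,977,300.

Summit Nutrition: $1,977,300 | Thornfield Arts: $1,546,200 | Winslow Literacy: $1,621,150 | Riverside Youth: $980,800 | West Housing: $1,993,500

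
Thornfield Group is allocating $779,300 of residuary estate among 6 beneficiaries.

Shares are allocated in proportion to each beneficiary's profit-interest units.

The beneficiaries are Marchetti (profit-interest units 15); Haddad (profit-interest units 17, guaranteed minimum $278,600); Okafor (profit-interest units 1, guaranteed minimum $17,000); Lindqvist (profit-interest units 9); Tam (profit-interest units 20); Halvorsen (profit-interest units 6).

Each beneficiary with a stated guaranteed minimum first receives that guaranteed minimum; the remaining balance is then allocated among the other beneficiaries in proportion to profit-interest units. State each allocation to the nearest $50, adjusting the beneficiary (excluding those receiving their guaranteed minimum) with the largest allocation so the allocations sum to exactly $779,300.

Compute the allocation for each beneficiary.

Marchetti: $145,100 · Haddad: $278,600 · Okafor: $17,000 · Lindqvist: $87,050 · Tam: $193,500 · Halvorsen: $58,050

Minimums first: Haddad $278,600; Okafor $17,000. Remaining pool $483,700.
Remaining pool split over remaining profit-interest units 50: Marchetti 145,110.00 → $145,100; Lindqvist 87,066.00 → $87,050; Tam 193,480.00 → $193,500; Halvorsen 58,044.00 → $58,050.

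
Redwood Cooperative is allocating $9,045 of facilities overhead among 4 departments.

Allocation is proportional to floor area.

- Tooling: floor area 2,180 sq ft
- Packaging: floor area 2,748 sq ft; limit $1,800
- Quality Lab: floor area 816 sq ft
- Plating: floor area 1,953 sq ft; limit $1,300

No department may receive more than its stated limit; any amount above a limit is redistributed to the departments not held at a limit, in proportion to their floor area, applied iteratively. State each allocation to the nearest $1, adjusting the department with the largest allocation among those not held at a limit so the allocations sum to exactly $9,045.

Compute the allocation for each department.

Floor area total: 7,697.
Proportional shares (ignoring caps): Tooling 2,561.79; Packaging 3,229.27; Quality Lab 958.91; Plating 2,295.04.
Held at cap: Packaging ($1,800), Plating ($1,300); remaining pool $5,945 reallocated over remaining floor area 2,996.
Shares after redistribution: Tooling 4,325.80 → $4,326; Quality Lab 1,619.20 → $1,619.

Tooling: $4,326 | Packaging: $1,800 | Quality Lab: $1,619 | Plating: $1,300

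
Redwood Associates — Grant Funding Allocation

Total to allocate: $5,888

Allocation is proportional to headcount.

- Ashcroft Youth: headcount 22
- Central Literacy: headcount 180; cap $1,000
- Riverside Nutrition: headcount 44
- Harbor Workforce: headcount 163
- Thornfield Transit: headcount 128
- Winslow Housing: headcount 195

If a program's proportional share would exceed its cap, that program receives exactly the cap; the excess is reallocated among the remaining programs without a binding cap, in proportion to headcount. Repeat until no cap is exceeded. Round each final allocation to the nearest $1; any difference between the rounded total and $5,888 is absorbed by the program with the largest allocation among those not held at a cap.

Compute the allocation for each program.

Ashcroft Youth: $195 | Central Literacy: $1,000 | Riverside Nutrition: $390 | Harbor Workforce: $1,443 | Thornfield Transit: $1,133 | Winslow Housing: $1,727

Total headcount = 732.
Unconstrained shares: Ashcroft Youth 176.96; Central Literacy 1,447.87; Riverside Nutrition 353.92; Harbor Workforce 1,311.13; Thornfield Transit 1,029.60; Winslow Housing 1,568.52.
Held at cap: Central Literacy ($1,000); residual $4,888 reallocated over remaining headcount 552.
Redistributed shares: Ashcroft Youth 194.81 → $195; Riverside Nutrition 389.62 → $390; Harbor Workforce 1,443.38 → $1,443; Thornfield Transit 1,133.45 → $1,133; Winslow Housing 1,726.74 → $1,727.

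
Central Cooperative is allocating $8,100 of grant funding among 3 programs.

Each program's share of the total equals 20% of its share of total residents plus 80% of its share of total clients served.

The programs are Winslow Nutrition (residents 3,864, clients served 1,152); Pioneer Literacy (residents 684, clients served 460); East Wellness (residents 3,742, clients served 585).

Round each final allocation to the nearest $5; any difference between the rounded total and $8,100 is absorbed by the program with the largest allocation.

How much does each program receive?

Residents total 8,290; clients served total 2,197.
Blended shares (20% residents + 80% clients served): Winslow Nutrition 0.5127; Pioneer Literacy 0.1840; East Wellness 0.3033.
Unrounded shares: Winslow Nutrition 4,152.89; Pioneer Literacy 1,490.42; East Wellness 2,456.69.
After rounding ($5): Winslow Nutrition $4,155; Pioneer Literacy $1,490; East Wellness $2,455. Sum = $8,100.
Rounded total matches; no reconciliation needed.

Winslow Nutrition: $4,155; Pioneer Literacy: $1,490; East Wellness: $2,455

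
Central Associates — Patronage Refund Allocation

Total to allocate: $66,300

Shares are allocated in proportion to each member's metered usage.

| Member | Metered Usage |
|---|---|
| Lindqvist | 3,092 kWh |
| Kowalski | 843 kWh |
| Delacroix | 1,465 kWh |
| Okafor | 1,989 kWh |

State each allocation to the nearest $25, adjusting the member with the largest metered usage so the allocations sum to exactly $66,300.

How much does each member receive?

Total metered usage = 3,092 + 843 + 1,465 + 1,989 = 7,389.
Proportional shares: Lindqvist 27,743.89; Kowalski 7,564.07; Delacroix 13,145.15; Okafor 17,846.89.
After rounding ($25): Lindqvist $27,750; Kowalski $7,575; Delacroix $13,150; Okafor $17,850. Sum = $66,325.
Difference $66,300 − $66,325 = −$25 applied to largest metered usage (Lindqvist): Lindqvist becomes $27,725.

Lindqvist: $27,725 · Kowalski: $7,575 · Delacroix: $13,150 · Okafor: $17,850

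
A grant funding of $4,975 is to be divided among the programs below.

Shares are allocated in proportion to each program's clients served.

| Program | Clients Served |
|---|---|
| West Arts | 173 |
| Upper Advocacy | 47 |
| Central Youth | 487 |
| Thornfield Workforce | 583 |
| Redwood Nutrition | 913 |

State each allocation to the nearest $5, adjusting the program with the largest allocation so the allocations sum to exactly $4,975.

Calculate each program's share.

West Arts: $390 | Upper Advocacy: $105 | Central Youth: $1,100 | Thornfield Workforce: $1,315 | Redwood Nutrition: $2,065

Total clients served = 2,203.
Raw shares: West Arts 173/2,203 × $4,975 = 390.68; Upper Advocacy 47/2,203 × $4,975 = 106.14; Central Youth 487/2,203 × $4,975 = 1,099.78; Thornfield Workforce 583/2,203 × $4,975 = 1,316.58; Redwood Nutrition 913/2,203 × $4,975 = 2,061.81.
Rounded to nearest $5: West Arts $390; Upper Advocacy $105; Central Youth $1,100; Thornfield Workforce $1,315; Redwood Nutrition $2,060. Sum = $4,970.
Difference $4,975 − $4,970 = +$5 applied to largest allocation (Redwood Nutrition): Redwood Nutrition becomes $2,065.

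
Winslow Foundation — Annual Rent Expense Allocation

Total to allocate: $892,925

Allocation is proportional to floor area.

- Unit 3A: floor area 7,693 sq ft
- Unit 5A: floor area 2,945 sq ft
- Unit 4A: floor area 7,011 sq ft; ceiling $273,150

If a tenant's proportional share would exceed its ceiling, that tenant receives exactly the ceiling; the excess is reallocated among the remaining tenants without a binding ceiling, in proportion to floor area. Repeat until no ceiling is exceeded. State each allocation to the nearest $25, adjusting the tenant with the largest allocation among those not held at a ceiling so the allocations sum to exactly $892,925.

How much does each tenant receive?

Unit 3A: $448,200 | Unit 5A: $171,575 | Unit 4A: $273,150

Combined floor area = 17,649.
Proportional shares (ignoring caps): Unit 3A 389,215.93; Unit 5A 148,997.91; Unit 4A 354,711.16.
Held at cap: Unit 4A ($273,150); balance $619,775 reallocated over remaining floor area 10,638.
Remaining shares: Unit 3A 448,197.88 → $448,200; Unit 5A 171,577.12 → $171,575.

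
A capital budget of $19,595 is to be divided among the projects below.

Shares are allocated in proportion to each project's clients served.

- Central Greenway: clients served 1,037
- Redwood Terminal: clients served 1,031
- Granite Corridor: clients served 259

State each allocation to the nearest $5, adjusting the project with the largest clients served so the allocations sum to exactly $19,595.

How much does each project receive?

Clients served total: 2,327.
Unrounded shares: Central Greenway 1,037/2,327 × $19,595 = 8,732.28; Redwood Terminal 1,031/2,327 × $19,595 = 8,681.76; Granite Corridor 259/2,327 × $19,595 = 2,180.96.
Rounded to nearest $5: Central Greenway $8,730; Redwood Terminal $8,680; Granite Corridor $2,180. Sum = $19,590.
Difference $19,595 − $19,590 = +$5 applied to largest clients served (Central Greenway): Central Greenway becomes $8,735.

Central Greenway: $8,735; Redwood Terminal: $8,680; Granite Corridor: $2,180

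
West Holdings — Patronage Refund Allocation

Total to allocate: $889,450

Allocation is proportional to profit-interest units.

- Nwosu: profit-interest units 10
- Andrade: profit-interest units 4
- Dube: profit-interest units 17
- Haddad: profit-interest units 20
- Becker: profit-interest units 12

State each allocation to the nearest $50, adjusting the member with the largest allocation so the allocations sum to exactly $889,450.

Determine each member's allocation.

Profit-interest units total: 63.
Pro-rata amounts: Nwosu 10/63 × $889,450 = 141,182.54; Andrade 4/63 × $889,450 = 56,473.02; Dube 17/63 × $889,450 = 240,010.32; Haddad 20/63 × $889,450 = 282,365.08; Becker 12/63 × $889,450 = 169,419.05.
Rounded to nearest $50: Nwosu $141,200; Andrade $56,450; Dube $240,000; Haddad $282,350; Becker $169,400. Sum = $889,400.
Difference $889,450 − $889,400 = +$50 applied to largest allocation (Haddad): Haddad becomes $282,400.

Nwosu: $141,200 · Andrade: $56,450 · Dube: $240,000 · Haddad: $282,400 · Becker: $169,400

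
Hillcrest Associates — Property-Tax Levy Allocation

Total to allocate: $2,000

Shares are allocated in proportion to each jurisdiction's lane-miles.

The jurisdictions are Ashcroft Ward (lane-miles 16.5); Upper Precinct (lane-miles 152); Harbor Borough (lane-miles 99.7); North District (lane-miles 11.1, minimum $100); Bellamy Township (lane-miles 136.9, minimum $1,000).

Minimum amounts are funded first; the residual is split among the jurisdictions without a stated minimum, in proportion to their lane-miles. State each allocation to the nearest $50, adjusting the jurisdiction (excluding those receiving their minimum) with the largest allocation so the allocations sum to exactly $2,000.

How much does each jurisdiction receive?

Ashcroft Ward: $50; Upper Precinct: $500; Harbor Borough: $350; North District: $100; Bellamy Township: $1,000

Fund the minimums — North District $100; Bellamy Township $1,000. Remaining pool $900.
Remaining pool split over remaining lane-miles 268.2: Ashcroft Ward 55.37 → $50; Upper Precinct 510.07 → $500; Harbor Borough 334.56 → $350.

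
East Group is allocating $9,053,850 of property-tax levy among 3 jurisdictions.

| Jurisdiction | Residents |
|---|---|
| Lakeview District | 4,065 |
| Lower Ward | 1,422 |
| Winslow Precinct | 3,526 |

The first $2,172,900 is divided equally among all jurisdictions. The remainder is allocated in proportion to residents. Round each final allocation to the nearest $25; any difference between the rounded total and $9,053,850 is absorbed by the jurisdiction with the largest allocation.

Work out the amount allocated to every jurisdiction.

First tranche $2,172,900 split equally: $724,300 each.
Remainder $6,880,950 by residents (total 9,013): Lakeview District 3,103,413.04 → $3,103,425; Lower Ward 1,085,621.98 → $1,085,625; Winslow Precinct 2,691,914.98 → $2,691,925.
Rounding difference −$25 on remainder applied to Lakeview District.
Totals: Lakeview District $724,300 + $3,103,400 = $3,827,700; Lower Ward $724,300 + $1,085,625 = $1,809,925; Winslow Precinct $724,300 + $2,691,925 = $3,416,225.

Lakeview District: $3,827,700 · Lower Ward: $1,809,925 · Winslow Precinct: $3,416,225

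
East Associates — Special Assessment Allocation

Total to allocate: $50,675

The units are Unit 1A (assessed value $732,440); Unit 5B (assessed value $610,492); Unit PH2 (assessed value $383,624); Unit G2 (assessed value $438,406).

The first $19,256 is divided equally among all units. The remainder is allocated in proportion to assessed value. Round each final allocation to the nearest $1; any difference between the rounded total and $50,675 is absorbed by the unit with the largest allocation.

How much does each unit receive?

$19,256 shared equally gives $4,814 per unit.
Remainder $31,419 by assessed value (total 2,164,962): Unit 1A 10,629.53 → $10,630; Unit 5B 8,859.76 → $8,860; Unit PH2 5,567.34 → $5,567; Unit G2 6,362.36 → $6,362.
Totals: Unit 1A $4,814 + $10,630 = $15,444; Unit 5B $4,814 + $8,860 = $13,674; Unit PH2 $4,814 + $5,567 = $10,381; Unit G2 $4,814 + $6,362 = $11,176.

Unit 1A: $15,444 · Unit 5B: $13,674 · Unit PH2: $10,381 · Unit G2: $11,176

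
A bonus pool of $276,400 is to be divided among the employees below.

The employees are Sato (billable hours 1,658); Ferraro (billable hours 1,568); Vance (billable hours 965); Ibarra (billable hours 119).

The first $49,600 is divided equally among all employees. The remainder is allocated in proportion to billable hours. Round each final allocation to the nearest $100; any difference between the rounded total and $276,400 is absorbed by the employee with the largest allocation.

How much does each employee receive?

Sato: $99,600 · Ferraro: $94,900 · Vance: $63,200 · Ibarra: $18,700

First tranche $49,600 split equally: $12,400 each.
Remainder $226,800 by billable hours (total 4,310): Sato 87,246.96 → $87,200; Ferraro 82,511.00 → $82,500; Vance 50,780.05 → $50,800; Ibarra 6,262.00 → $6,300.
Totals: Sato $12,400 + $87,200 = $99,600; Ferraro $12,400 + $82,500 = $94,900; Vance $12,400 + $50,800 = $63,200; Ibarra $12,400 + $6,300 = $18,700.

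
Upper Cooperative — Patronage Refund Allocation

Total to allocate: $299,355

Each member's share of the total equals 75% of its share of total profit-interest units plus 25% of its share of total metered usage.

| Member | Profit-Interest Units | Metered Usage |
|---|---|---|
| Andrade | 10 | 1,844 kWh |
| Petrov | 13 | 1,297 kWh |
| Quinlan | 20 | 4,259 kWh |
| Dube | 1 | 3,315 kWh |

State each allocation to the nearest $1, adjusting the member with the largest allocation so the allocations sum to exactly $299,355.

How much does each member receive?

Totals — profit-interest units 44, metered usage 10,715.
Blended shares (75% profit-interest units + 25% metered usage): Andrade 0.2135; Petrov 0.2519; Quinlan 0.4403; Dube 0.0944.
Pro-rata amounts: Andrade 63,905.81; Petrov 75,393.22; Quinlan 131,799.76; Dube 28,256.21.
Rounded to nearest $1: Andrade $63,906; Petrov $75,393; Quinlan $131,800; Dube $28,256. Sum = $299,355.
No rounding difference to absorb.

Andrade: $63,906; Petrov: $75,393; Quinlan: $131,800; Dube: $28,256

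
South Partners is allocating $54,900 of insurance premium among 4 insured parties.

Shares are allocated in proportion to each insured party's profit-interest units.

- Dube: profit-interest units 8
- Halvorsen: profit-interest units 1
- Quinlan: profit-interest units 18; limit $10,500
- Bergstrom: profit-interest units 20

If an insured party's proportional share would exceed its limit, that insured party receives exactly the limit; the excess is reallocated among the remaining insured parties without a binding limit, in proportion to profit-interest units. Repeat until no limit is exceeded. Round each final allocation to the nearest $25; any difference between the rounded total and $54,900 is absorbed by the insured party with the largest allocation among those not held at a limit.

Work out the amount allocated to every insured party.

Dube: $12,250 · Halvorsen: $1,525 · Quinlan: $10,500 · Bergstrom: $30,625

Sum of profit-interest units: 47.
Pro-rata shares before constraints: Dube 9,344.68; Halvorsen 1,168.09; Quinlan 21,025.53; Bergstrom 23,361.70.
Cap binds for Quinlan ($10,500); remaining pool $44,400 reallocated over remaining profit-interest units 29.
Shares after redistribution: Dube 12,248.28 → $12,250; Halvorsen 1,531.03 → $1,525; Bergstrom 30,620.69 → $30,625.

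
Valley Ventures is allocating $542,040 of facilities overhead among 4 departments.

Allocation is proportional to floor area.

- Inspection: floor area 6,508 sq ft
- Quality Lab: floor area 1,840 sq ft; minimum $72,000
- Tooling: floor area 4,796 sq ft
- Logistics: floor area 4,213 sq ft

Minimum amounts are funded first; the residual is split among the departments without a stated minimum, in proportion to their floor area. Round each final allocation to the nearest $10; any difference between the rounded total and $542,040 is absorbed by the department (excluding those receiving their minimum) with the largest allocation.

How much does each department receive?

Inspection: $197,140 | Quality Lab: $72,000 | Tooling: $145,280 | Logistics: $127,620

Fund the minimums — Quality Lab $72,000. Residual $470,040.
Residual split over remaining floor area 15,517: Inspection 197,139.93 → $197,140; Tooling 145,280.13 → $145,280; Logistics 127,619.93 → $127,620.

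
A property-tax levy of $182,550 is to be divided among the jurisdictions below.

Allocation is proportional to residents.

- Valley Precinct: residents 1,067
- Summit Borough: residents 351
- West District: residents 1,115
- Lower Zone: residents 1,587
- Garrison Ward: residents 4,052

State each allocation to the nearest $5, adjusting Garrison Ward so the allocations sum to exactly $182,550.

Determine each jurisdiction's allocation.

Total residents = 8,172.
Raw shares: Valley Precinct 1,067/8,172 × $182,550 = 23,835.15; Summit Borough 351/8,172 × $182,550 = 7,840.80; West District 1,115/8,172 × $182,550 = 24,907.40; Lower Zone 1,587/8,172 × $182,550 = 35,451.16; Garrison Ward 4,052/8,172 × $182,550 = 90,515.49.
Rounded to nearest $5: Valley Precinct $23,835; Summit Borough $7,840; West District $24,905; Lower Zone $35,450; Garrison Ward $90,515. Sum = $182,545.
Difference $182,550 − $182,545 = +$5 applied to Garrison Ward: Garrison Ward becomes $90,520.

Valley Precinct: $23,835; Summit Borough: $7,840; West District: $24,905; Lower Zone: $35,450; Garrison Ward: $90,520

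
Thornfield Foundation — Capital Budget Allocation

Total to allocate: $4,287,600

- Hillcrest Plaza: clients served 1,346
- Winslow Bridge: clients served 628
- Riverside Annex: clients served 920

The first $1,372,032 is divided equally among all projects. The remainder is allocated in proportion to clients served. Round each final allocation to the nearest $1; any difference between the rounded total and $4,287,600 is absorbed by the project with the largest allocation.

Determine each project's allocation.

Hillcrest Plaza: $1,813,376 · Winslow Bridge: $1,090,024 · Riverside Annex: $1,384,200

Equal tier: $1,372,032 ÷ 3 = $457,344 apiece.
Remainder $2,915,568 by clients served (total 2,894): Hillcrest Plaza 1,356,031.28 → $1,356,031; Winslow Bridge 632,680.27 → $632,680; Riverside Annex 926,856.45 → $926,856.
Rounding difference +$1 on remainder applied to Hillcrest Plaza.
Totals: Hillcrest Plaza $457,344 + $1,356,032 = $1,813,376; Winslow Bridge $457,344 + $632,680 = $1,090,024; Riverside Annex $457,344 + $926,856 = $1,384,200.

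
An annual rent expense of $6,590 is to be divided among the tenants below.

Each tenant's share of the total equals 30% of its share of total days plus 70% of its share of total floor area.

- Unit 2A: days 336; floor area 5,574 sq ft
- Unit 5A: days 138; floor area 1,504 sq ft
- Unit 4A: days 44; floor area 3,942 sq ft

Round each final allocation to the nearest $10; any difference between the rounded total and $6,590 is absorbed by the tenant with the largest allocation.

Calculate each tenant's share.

Totals — days 518, floor area 11,020.
Composite weights (30% days + 70% floor area): Unit 2A 0.5487; Unit 5A 0.1755; Unit 4A 0.2759.
Pro-rata amounts: Unit 2A 3,615.67; Unit 5A 1,156.27; Unit 4A 1,818.06.
At nearest $10: Unit 2A $3,620; Unit 5A $1,160; Unit 4A $1,820. Sum = $6,600.
Difference $6,590 − $6,600 = −$10 applied to largest allocation (Unit 2A): Unit 2A becomes $3,610.

Unit 2A: $3,610 · Unit 5A: $1,160 · Unit 4A: $1,820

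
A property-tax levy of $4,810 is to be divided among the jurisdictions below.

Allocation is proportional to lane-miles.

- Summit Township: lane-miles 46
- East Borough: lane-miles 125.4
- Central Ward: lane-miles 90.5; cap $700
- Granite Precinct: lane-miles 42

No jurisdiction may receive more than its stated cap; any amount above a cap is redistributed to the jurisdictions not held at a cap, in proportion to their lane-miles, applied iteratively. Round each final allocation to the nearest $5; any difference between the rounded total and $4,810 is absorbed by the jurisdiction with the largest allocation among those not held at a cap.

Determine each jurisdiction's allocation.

Summit Township: $885 | East Borough: $2,415 | Central Ward: $700 | Granite Precinct: $810

Combined lane-miles = 303.9.
Unconstrained shares: Summit Township 728.07; East Borough 1,984.78; Central Ward 1,432.40; Granite Precinct 664.76.
Held at cap: Central Ward ($700); balance $4,110 reallocated over remaining lane-miles 213.4.
Remaining shares: Summit Township 885.94 → $885; East Borough 2,415.15 → $2,415; Granite Precinct 808.90 → $810.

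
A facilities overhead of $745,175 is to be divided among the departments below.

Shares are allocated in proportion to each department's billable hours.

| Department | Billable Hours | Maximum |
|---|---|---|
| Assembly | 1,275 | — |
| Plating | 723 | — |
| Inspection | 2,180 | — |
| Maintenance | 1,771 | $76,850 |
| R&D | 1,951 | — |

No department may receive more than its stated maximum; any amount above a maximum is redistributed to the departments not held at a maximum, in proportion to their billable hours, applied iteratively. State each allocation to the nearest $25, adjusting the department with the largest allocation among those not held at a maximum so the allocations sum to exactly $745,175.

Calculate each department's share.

Assembly: $139,025; Plating: $78,850; Inspection: $237,700; Maintenance: $76,850; R&D: $212,750

Combined billable hours = 7,900.
Unconstrained shares: Assembly 120,265.59; Plating 68,197.66; Inspection 205,630.57; Maintenance 167,051.26; R&D 184,029.93.
Held at cap: Maintenance ($76,850); remaining pool $668,325 reallocated over remaining billable hours 6,129.
Shares after redistribution: Assembly 139,029.92 → $139,025; Plating 78,838.14 → $78,850; Inspection 237,713.90 → $237,725; R&D 212,743.04 → $212,750.
Rounding difference −$25 applied to Inspection → $237,700.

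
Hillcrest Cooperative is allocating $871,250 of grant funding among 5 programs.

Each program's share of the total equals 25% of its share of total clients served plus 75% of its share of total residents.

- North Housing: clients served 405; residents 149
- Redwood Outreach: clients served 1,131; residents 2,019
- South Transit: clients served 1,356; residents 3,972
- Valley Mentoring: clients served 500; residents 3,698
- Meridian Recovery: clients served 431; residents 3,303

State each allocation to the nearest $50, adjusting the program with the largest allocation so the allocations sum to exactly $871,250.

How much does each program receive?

North Housing: $30,500 | Redwood Outreach: $164,850 | South Transit: $274,750 | Valley Mentoring: $212,350 | Meridian Recovery: $188,800

Totals — clients served 3,823, residents 13,141.
Combined weights (25% clients served + 75% residents): North Housing 0.0350; Redwood Outreach 0.1892; South Transit 0.3154; Valley Mentoring 0.2438; Meridian Recovery 0.2167.
Unrounded shares: North Housing 30,483.60; Redwood Outreach 164,832.83; South Transit 274,765.15; Valley Mentoring 212,370.53; Meridian Recovery 188,797.89.
Rounded to nearest $50: North Housing $30,500; Redwood Outreach $164,850; South Transit $274,750; Valley Mentoring $212,350; Meridian Recovery $188,800. Sum = $871,250.
No rounding difference to absorb.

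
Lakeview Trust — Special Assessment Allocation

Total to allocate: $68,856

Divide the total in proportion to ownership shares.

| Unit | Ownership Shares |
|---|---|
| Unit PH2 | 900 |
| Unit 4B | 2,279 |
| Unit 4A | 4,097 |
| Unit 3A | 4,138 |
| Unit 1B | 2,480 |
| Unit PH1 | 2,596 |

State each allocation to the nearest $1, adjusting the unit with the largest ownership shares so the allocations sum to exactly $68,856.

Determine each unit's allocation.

Unit PH2: $3,758 | Unit 4B: $9,516 | Unit 4A: $17,108 | Unit 3A: $17,278 | Unit 1B: $10,356 | Unit PH1: $10,840

Total ownership shares = 16,490.
Unrounded shares: Unit PH2 900/16,490 × $68,856 = 3,758.06; Unit 4B 2,279/16,490 × $68,856 = 9,516.24; Unit 4A 4,097/16,490 × $68,856 = 17,107.52; Unit 3A 4,138/16,490 × $68,856 = 17,278.72; Unit 1B 2,480/16,490 × $68,856 = 10,355.54; Unit PH1 2,596/16,490 × $68,856 = 10,839.91.
After rounding ($1): Unit PH2 $3,758; Unit 4B $9,516; Unit 4A $17,108; Unit 3A $17,279; Unit 1B $10,356; Unit PH1 $10,840. Sum = $68,857.
Difference $68,856 − $68,857 = −$1 applied to largest ownership shares (Unit 3A): Unit 3A becomes $17,278.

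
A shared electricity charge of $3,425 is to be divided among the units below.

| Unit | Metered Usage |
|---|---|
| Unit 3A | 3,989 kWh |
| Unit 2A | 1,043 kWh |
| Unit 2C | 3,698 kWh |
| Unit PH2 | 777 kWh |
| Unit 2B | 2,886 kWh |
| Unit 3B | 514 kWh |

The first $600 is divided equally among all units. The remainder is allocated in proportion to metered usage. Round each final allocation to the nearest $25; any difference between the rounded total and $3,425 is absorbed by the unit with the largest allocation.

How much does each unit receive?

Equal tier: $600 ÷ 6 = $100 apiece.
Remainder $2,825 by metered usage (total 12,907): Unit 3A 873.09 → $875; Unit 2A 228.29 → $225; Unit 2C 809.39 → $800; Unit PH2 170.06 → $175; Unit 2B 631.67 → $625; Unit 3B 112.501 → $125.
Totals: Unit 3A $100 + $875 = $975; Unit 2A $100 + $225 = $325; Unit 2C $100 + $800 = $900; Unit PH2 $100 + $175 = $275; Unit 2B $100 + $625 = $725; Unit 3B $100 + $125 = $225.

Unit 3A: $975 · Unit 2A: $325 · Unit 2C: $900 · Unit PH2: $275 · Unit 2B: $725 · Unit 3B: $225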